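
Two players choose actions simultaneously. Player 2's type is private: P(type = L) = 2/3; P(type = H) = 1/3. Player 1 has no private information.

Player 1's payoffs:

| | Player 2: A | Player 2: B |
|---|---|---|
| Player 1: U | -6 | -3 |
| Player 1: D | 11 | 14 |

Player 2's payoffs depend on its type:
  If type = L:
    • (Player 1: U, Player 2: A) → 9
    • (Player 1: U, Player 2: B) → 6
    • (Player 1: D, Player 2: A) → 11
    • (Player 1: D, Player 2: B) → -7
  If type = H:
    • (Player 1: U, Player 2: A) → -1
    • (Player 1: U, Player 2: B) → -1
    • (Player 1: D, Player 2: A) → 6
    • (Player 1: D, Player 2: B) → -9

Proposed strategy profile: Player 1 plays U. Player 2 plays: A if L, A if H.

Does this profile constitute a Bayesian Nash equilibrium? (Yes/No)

Player 1 plays U: E[U] = 2/3·(-6) + 1/3·(-6) = -6; E[D] = 11. Not best-responding. ✗
Player 2 (type L), facing U: A gives 9, B gives 6. Proposed A is best. ✓
Player 2 (type H), facing U: A gives -1, B gives -1. Proposed A is best. ✓

No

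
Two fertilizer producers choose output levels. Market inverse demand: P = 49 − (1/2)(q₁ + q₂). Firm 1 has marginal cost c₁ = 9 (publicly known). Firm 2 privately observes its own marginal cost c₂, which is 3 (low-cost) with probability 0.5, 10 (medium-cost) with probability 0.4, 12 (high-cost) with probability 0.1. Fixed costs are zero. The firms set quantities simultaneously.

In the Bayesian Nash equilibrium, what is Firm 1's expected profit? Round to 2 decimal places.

Type-c best response for Firm 2: q₂(c) = (49 − c) − q₁/2.
Firm 1 maximizes expected profit; its first-order condition is 49 − q₁ − (1/2)E[q₂] − 9 = 0.
Substituting E[q₂] and solving: E[c₂] = 6.7, so q₁ = (49 − 2·9 + 6.7)/(3/2) = 25.1333.
E[P] = 49 − (1/2)·(q₁ + E[q₂]) = 21.5667; Firm 1's expected profit = (E[P] − 9)·q₁ = (21.5667 − 9)·25.1333 = 315.842.

315.84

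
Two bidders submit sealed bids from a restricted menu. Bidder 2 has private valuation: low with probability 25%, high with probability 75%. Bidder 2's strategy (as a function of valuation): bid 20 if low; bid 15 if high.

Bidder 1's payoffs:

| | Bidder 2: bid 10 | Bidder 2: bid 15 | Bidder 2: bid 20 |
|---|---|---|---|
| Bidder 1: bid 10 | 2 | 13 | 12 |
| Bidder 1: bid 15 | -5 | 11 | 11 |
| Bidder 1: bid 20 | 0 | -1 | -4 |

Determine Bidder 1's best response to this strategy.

E[bid 10] = 0.25·(12) + 0.75·(13) = 12.75
E[bid 15] = 0.25·(11) + 0.75·(11) = 11
E[bid 20] = 0.25·(-4) + 0.75·(-1) = -1.75
Best response: bid 10 (12.75 is the largest).

bid 10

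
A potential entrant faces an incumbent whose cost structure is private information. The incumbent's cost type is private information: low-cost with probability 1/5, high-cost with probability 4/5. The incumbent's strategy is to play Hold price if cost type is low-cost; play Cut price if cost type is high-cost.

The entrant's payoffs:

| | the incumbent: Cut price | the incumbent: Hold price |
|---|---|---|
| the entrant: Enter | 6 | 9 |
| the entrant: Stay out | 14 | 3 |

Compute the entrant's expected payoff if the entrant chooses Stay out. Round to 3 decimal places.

11.800

E[Stay out] = 1/5·3 + 4/5·14 = 3/5 + 56/5 = 59/5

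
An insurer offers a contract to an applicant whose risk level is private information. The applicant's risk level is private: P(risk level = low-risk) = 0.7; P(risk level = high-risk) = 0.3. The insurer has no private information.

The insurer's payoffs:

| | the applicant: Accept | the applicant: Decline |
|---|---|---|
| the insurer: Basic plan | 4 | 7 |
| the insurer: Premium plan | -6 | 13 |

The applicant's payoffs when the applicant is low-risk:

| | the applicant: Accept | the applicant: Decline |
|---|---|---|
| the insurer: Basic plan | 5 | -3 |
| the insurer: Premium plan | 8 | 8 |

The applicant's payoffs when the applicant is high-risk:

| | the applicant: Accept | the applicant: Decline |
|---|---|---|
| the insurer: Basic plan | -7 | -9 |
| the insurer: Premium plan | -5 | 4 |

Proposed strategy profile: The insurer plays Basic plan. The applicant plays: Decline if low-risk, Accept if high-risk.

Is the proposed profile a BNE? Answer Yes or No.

The insurer plays Basic plan: E[Basic plan] = 0.7·(7) + 0.3·(4) = 6.1; E[Premium plan] = 7.3. Not best-responding. ✗
The applicant (risk level low-risk), facing Basic plan: Accept gives 5, Decline gives -3. Proposed Decline is not best — profitable deviation exists. ✗
The applicant (risk level high-risk), facing Basic plan: Accept gives -7, Decline gives -9. Proposed Accept is best. ✓

No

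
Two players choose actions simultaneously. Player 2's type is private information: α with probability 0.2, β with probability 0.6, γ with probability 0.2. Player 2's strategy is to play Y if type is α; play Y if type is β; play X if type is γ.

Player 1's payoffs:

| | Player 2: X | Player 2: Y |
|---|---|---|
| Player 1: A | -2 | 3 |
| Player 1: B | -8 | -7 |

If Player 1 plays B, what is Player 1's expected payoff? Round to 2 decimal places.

-7.20

E[B] = 0.2·(-7) + 0.6·(-7) + 0.2·(-8) = (-1.4) + (-4.2) + (-1.6) = -7.2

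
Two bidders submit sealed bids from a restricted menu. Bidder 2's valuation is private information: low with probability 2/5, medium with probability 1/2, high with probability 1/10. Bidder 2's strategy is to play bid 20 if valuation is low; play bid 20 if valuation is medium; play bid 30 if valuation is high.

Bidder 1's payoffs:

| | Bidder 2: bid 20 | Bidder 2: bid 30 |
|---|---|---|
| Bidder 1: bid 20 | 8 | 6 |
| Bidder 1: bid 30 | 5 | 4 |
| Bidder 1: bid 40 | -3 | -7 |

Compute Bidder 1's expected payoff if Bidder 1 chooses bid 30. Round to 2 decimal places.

E[bid 30] = 2/5·5 + 1/2·5 + 1/10·4 = 2 + 5/2 + 2/5 = 49/10

4.90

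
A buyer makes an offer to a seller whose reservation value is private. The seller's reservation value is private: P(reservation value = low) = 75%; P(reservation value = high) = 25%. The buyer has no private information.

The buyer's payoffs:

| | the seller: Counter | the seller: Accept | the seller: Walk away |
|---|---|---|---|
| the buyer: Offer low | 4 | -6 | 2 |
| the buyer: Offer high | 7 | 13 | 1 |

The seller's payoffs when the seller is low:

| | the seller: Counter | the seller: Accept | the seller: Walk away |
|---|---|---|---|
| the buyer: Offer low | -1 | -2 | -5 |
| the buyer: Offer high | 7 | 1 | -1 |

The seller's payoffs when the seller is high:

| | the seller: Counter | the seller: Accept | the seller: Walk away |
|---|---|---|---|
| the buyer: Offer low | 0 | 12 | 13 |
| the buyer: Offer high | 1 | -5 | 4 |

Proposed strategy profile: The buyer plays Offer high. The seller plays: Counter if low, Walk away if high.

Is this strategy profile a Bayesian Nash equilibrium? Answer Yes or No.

Yes

The buyer plays Offer high: E[Offer high] = 0.75·(7) + 0.25·(1) = 5.5; E[Offer low] = 3.5. Best-responding. ✓
The seller (reservation value low), facing Offer high: Counter gives 7, Accept gives 1, Walk away gives -1. Proposed Counter is best. ✓
The seller (reservation value high), facing Offer high: Counter gives 1, Accept gives -5, Walk away gives 4. Proposed Walk away is best. ✓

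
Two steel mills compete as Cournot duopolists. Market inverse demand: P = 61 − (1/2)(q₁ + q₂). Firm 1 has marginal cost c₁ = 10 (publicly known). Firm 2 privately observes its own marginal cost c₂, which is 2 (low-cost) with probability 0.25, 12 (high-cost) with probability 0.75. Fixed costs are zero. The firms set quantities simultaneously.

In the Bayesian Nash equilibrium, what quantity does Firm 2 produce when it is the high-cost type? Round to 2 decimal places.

Firm 2 with cost c maximizes (61 − (1/2)(q₁+q₂) − c)·q₂, giving q₂(c) = (61 − c − (1/2)q₁).
E[c₂] = 0.25·2 + 0.75·12 = 9.5
Firm 1's FOC against E[q₂] yields q₁ = (61 − 2·10 + E[c₂])/(3/2) = (61 − 20 + 9.5)/(3/2) = 33.6667.
q₂(high-cost) = (61 − 12 − (1/2)·33.6667) = 32.1667.

32.17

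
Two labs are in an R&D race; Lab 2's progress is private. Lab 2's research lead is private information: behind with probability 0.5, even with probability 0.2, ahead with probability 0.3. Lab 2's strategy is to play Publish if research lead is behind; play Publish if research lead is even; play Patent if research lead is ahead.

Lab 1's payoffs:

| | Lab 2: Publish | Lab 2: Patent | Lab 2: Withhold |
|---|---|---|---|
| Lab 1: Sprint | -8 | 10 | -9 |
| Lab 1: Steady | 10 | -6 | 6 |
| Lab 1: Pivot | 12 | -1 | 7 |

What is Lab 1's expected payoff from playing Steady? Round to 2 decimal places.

5.20

E[Steady] = 0.5·10 + 0.2·10 + 0.3·(-6) = 5 + 2 + (-1.8) = 5.2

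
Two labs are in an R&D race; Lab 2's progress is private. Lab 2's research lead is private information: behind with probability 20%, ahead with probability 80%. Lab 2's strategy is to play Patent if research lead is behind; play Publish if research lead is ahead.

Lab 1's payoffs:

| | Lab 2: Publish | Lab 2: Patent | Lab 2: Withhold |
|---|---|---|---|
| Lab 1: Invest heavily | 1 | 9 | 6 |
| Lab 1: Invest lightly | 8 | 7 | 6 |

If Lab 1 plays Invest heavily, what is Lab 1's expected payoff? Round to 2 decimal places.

E[Invest heavily] = 0.2·9 + 0.8·1 = 1.8 + 0.8 = 2.6

2.60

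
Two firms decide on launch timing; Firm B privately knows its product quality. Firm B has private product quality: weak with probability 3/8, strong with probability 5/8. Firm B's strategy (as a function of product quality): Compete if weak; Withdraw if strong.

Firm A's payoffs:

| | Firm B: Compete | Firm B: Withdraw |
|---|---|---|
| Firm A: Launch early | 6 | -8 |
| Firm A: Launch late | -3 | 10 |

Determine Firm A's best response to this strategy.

E[Launch early] = 3/8·(6) + 5/8·(-8) = -11/4
E[Launch late] = 3/8·(-3) + 5/8·(10) = 41/8
Best response: Launch late (41/8 is the largest).

Launch late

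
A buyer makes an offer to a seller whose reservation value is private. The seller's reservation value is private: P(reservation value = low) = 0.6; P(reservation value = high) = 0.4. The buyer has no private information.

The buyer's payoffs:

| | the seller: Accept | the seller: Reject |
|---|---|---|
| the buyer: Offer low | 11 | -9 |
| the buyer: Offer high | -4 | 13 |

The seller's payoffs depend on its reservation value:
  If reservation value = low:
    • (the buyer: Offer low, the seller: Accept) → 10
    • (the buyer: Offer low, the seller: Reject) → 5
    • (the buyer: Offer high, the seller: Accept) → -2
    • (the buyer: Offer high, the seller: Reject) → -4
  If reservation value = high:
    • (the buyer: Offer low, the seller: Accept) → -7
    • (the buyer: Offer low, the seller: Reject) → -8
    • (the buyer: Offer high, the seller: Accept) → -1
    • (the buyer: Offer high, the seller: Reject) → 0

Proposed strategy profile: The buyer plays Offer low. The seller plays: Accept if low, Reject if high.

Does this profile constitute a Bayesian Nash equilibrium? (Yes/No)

A profile is a BNE iff every type of every player is best-responding given beliefs about the other side.
The buyer plays Offer low: E[Offer low] = 0.6·(11) + 0.4·(-9) = 3; E[Offer high] = 2.8. Best-responding. ✓
The seller (reservation value low), facing Offer low: Accept gives 10, Reject gives 5. Proposed Accept is best. ✓
The seller (reservation value high), facing Offer low: Accept gives -7, Reject gives -8. Proposed Reject is not best — profitable deviation exists. ✗

No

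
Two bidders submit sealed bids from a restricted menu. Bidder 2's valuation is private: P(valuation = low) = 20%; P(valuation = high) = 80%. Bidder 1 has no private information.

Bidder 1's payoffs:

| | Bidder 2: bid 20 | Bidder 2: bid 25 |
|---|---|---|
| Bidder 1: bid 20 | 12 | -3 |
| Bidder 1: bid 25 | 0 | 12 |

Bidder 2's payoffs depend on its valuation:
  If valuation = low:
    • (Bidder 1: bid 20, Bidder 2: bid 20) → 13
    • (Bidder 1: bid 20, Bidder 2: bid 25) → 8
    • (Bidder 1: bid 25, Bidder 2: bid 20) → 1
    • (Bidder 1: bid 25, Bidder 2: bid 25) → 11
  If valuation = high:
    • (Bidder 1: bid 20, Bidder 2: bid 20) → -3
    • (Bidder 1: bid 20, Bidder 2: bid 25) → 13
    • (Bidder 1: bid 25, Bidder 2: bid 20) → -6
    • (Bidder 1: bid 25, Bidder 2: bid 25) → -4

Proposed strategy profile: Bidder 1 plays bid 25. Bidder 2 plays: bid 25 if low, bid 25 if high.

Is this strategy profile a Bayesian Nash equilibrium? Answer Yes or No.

Yes

A profile is a BNE iff every type of every player is best-responding given beliefs about the other side.
Bidder 1 plays bid 25: E[bid 25] = 0.2·(12) + 0.8·(12) = 12; E[bid 20] = -3. Best-responding. ✓
Bidder 2 (valuation low), facing bid 25: bid 20 gives 1, bid 25 gives 11. Proposed bid 25 is best. ✓
Bidder 2 (valuation high), facing bid 25: bid 20 gives -6, bid 25 gives -4. Proposed bid 25 is best. ✓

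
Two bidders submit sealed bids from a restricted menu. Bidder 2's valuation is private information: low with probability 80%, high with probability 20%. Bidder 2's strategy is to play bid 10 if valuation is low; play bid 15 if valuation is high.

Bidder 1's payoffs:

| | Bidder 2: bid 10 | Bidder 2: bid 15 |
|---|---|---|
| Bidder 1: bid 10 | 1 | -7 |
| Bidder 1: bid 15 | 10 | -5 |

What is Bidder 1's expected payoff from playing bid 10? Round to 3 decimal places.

Take the expectation over Bidder 2's valuation, weighting each type's action by its prior probability.
E[bid 10] = 0.8·1 + 0.2·(-7) = 0.8 + (-1.4) = -0.6

-0.600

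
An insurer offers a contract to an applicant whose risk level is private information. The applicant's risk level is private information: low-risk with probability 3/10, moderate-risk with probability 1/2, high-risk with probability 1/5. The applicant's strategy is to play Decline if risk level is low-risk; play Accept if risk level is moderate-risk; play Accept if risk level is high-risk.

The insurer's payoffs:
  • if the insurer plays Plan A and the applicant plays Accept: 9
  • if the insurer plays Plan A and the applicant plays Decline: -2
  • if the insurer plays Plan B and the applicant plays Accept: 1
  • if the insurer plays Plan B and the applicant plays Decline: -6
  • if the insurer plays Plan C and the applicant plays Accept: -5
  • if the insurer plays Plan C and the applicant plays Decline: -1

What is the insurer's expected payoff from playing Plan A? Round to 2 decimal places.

Take the expectation over the applicant's risk level, weighting each type's action by its prior probability.
E[Plan A] = 3/10·(-2) + 1/2·9 + 1/5·9 = (-3/5) + 9/2 + 9/5 = 57/10

5.70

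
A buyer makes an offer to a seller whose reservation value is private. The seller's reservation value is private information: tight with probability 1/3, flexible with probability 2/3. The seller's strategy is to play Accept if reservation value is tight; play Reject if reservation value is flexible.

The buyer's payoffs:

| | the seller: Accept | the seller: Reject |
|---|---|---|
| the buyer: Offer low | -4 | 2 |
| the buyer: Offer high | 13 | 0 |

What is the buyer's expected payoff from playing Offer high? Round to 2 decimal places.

4.33

E[Offer high] = 1/3·13 + 2/3·0 = 13/3 + 0 = 13/3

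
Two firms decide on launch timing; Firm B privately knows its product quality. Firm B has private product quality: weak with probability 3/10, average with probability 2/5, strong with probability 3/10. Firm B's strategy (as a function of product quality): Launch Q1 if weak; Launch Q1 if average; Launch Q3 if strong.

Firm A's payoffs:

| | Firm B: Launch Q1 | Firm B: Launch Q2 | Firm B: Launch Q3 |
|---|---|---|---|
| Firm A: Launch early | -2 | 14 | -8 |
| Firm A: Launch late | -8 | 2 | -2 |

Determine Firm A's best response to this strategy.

Launch early

E[Launch early] = 3/10·(-2) + 2/5·(-2) + 3/10·(-8) = -19/5
E[Launch late] = 3/10·(-8) + 2/5·(-8) + 3/10·(-2) = -31/5
Best response: Launch early (-19/5 is the largest).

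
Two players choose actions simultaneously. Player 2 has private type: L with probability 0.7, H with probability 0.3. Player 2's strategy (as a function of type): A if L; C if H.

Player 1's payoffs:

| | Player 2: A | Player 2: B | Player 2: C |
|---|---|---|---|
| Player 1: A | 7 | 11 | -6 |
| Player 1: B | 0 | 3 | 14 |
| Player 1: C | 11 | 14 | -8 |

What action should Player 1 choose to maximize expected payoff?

C

E[A] = 0.7·(7) + 0.3·(-6) = 3.1
E[B] = 0.7·(0) + 0.3·(14) = 4.2
E[C] = 0.7·(11) + 0.3·(-8) = 5.3
Best response: C (5.3 is the largest).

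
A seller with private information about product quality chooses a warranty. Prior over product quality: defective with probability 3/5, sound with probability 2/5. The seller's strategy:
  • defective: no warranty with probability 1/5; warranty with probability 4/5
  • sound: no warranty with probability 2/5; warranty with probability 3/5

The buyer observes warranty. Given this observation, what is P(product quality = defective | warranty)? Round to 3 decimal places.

P(warranty) = (3/5)·(4/5) + (2/5)·(3/5) = 18/25
P(defective | warranty) = ((3/5)·(4/5)) / (18/25) = (12/25) / (18/25) = 2/3

0.667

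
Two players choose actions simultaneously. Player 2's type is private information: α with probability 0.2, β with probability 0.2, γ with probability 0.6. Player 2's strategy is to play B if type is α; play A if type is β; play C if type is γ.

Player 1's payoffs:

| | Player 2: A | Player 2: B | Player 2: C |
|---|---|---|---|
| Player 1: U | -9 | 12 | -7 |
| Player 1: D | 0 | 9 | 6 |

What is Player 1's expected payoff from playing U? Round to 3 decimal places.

-3.600

E[U] = 0.2·12 + 0.2·(-9) + 0.6·(-7) = 2.4 + (-1.8) + (-4.2) = -3.6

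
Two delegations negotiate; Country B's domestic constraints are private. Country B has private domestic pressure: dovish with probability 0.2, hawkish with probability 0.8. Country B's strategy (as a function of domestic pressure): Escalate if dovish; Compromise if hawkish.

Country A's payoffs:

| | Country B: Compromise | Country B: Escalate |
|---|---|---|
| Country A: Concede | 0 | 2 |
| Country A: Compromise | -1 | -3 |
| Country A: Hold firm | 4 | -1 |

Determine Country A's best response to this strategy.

Hold firm

E[Concede] = 0.2·(2) + 0.8·(0) = 0.4
E[Compromise] = 0.2·(-3) + 0.8·(-1) = -1.4
E[Hold firm] = 0.2·(-1) + 0.8·(4) = 3
Best response: Hold firm (3 is the largest).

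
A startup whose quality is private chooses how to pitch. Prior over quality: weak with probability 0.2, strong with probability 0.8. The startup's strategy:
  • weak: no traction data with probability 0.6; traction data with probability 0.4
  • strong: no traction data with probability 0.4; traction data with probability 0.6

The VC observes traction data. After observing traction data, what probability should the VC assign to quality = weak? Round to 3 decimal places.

0.143

P(traction data) = 0.2·0.4 + 0.8·0.6 = 0.56
P(weak | traction data) = (0.2·0.4) / 0.56 = 0.08 / 0.56 = 0.142857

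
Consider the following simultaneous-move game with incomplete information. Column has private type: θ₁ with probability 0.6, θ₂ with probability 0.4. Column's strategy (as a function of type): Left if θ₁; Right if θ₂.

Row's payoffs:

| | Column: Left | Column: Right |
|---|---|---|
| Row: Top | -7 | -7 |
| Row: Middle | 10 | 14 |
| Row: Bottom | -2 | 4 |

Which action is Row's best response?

E[Top] = 0.6·(-7) + 0.4·(-7) = -7
E[Middle] = 0.6·(10) + 0.4·(14) = 11.6
E[Bottom] = 0.6·(-2) + 0.4·(4) = 0.4
Best response: Middle (11.6 is the largest).

Middle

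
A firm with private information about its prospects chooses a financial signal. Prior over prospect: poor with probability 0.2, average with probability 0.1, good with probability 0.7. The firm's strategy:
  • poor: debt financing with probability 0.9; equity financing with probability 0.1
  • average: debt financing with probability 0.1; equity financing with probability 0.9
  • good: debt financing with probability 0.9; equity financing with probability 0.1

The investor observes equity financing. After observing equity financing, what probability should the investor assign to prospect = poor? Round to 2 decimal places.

P(equity financing) = 0.2·0.1 + 0.1·0.9 + 0.7·0.1 = 0.18
P(poor | equity financing) = (0.2·0.1) / 0.18 = 0.02 / 0.18 = 0.111111

0.11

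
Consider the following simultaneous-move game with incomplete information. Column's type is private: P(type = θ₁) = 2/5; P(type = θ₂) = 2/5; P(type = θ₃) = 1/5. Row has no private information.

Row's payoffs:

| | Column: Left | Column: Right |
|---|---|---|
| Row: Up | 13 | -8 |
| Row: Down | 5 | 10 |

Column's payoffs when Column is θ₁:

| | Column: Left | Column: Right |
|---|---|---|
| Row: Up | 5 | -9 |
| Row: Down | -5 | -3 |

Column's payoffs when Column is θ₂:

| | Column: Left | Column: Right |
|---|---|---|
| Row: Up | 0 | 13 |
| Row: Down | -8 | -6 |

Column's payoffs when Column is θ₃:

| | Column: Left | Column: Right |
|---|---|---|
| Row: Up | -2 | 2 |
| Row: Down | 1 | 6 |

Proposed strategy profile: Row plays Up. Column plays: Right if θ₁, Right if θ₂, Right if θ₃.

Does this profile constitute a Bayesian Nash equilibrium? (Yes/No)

No

Row plays Up: E[Up] = 2/5·(-8) + 2/5·(-8) + 1/5·(-8) = -8; E[Down] = 10. Not best-responding. ✗
Column (type θ₁), facing Up: Left gives 5, Right gives -9. Proposed Right is not best — profitable deviation exists. ✗
Column (type θ₂), facing Up: Left gives 0, Right gives 13. Proposed Right is best. ✓
Column (type θ₃), facing Up: Left gives -2, Right gives 2. Proposed Right is best. ✓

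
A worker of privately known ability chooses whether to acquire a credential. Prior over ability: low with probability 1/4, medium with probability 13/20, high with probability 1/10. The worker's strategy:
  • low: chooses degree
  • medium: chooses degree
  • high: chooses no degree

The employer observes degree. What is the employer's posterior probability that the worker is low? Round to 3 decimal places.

0.278

Apply Bayes' rule using the sender's strategy as the likelihood.
P(degree) = (1/4)·1 + (13/20)·1 + (1/10)·0 = 9/10
P(low | degree) = ((1/4)·1) / (9/10) = (1/4) / (9/10) = 5/18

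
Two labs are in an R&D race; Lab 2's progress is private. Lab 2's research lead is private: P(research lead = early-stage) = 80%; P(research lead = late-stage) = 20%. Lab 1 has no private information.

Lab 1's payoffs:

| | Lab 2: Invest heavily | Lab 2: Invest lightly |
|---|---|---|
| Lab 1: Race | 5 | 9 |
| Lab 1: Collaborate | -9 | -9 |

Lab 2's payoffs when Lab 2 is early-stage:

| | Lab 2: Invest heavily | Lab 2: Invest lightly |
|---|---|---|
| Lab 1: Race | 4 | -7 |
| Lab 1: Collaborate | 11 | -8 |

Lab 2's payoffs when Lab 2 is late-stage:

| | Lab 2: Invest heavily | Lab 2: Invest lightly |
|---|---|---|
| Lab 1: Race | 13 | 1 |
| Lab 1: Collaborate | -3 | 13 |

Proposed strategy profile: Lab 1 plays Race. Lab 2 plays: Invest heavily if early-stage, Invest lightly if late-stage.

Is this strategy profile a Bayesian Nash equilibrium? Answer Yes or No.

Lab 1 plays Race: E[Race] = 0.8·(5) + 0.2·(9) = 5.8; E[Collaborate] = -9. Best-responding. ✓
Lab 2 (research lead early-stage), facing Race: Invest heavily gives 4, Invest lightly gives -7. Proposed Invest heavily is best. ✓
Lab 2 (research lead late-stage), facing Race: Invest heavily gives 13, Invest lightly gives 1. Proposed Invest lightly is not best — profitable deviation exists. ✗

No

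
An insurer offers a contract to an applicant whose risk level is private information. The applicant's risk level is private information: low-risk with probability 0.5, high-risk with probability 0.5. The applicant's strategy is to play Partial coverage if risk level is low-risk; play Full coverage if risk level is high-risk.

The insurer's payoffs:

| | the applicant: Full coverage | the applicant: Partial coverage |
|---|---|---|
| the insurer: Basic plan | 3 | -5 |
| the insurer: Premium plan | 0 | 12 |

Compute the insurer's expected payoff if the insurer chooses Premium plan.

6

Take the expectation over the applicant's risk level, weighting each type's action by its prior probability.
E[Premium plan] = 0.5·12 + 0.5·0 = 6 + 0 = 6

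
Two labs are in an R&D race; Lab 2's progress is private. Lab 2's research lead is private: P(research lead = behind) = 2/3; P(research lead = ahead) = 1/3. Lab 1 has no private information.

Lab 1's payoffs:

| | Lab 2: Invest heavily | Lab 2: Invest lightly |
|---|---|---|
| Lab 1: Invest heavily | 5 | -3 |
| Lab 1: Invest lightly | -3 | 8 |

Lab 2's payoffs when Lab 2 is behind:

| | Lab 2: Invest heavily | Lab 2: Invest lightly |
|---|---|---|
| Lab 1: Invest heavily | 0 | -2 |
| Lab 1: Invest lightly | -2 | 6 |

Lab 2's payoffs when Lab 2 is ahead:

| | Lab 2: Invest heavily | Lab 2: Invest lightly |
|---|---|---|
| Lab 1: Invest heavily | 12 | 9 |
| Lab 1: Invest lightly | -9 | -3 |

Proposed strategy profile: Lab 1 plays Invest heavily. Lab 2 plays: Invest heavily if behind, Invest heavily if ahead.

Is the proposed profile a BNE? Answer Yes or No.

A profile is a BNE iff every type of every player is best-responding given beliefs about the other side.
Lab 1 plays Invest heavily: E[Invest heavily] = 2/3·(5) + 1/3·(5) = 5; E[Invest lightly] = -3. Best-responding. ✓
Lab 2 (research lead behind), facing Invest heavily: Invest heavily gives 0, Invest lightly gives -2. Proposed Invest heavily is best. ✓
Lab 2 (research lead ahead), facing Invest heavily: Invest heavily gives 12, Invest lightly gives 9. Proposed Invest heavily is best. ✓

Yes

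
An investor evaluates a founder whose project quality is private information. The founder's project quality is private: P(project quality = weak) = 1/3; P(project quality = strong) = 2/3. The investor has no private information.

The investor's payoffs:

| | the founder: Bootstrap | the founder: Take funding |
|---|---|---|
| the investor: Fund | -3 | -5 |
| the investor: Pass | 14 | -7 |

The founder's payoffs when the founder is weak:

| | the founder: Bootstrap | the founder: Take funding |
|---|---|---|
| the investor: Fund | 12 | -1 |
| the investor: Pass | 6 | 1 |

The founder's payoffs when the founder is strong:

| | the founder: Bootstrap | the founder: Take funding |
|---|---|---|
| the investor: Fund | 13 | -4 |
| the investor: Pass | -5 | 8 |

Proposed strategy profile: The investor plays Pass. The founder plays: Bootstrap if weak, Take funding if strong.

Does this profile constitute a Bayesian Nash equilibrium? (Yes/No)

A profile is a BNE iff every type of every player is best-responding given beliefs about the other side.
The investor plays Pass: E[Pass] = 1/3·(14) + 2/3·(-7) = 0; E[Fund] = -13/3. Best-responding. ✓
The founder (project quality weak), facing Pass: Bootstrap gives 6, Take funding gives 1. Proposed Bootstrap is best. ✓
The founder (project quality strong), facing Pass: Bootstrap gives -5, Take funding gives 8. Proposed Take funding is best. ✓

Yes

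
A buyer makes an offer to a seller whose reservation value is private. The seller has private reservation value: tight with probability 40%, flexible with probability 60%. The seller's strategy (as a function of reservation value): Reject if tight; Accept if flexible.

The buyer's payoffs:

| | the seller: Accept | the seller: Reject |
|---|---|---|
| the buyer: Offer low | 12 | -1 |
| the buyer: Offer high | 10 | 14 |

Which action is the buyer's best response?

E[Offer low] = 0.4·(-1) + 0.6·(12) = 6.8
E[Offer high] = 0.4·(14) + 0.6·(10) = 11.6
Best response: Offer high (11.6 is the largest).

Offer high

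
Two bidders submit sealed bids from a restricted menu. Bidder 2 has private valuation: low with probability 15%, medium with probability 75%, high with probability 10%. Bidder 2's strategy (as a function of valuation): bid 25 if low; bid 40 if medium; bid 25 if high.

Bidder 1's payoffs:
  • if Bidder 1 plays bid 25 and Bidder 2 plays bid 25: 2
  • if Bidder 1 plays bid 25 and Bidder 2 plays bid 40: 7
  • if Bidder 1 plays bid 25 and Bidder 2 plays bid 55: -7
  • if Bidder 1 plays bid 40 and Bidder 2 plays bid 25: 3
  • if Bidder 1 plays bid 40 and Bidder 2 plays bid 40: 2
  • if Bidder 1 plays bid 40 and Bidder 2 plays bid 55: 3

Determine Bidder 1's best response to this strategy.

bid 25

E[bid 25] = 0.15·(2) + 0.75·(7) + 0.1·(2) = 5.75
E[bid 40] = 0.15·(3) + 0.75·(2) + 0.1·(3) = 2.25
Best response: bid 25 (5.75 is the largest).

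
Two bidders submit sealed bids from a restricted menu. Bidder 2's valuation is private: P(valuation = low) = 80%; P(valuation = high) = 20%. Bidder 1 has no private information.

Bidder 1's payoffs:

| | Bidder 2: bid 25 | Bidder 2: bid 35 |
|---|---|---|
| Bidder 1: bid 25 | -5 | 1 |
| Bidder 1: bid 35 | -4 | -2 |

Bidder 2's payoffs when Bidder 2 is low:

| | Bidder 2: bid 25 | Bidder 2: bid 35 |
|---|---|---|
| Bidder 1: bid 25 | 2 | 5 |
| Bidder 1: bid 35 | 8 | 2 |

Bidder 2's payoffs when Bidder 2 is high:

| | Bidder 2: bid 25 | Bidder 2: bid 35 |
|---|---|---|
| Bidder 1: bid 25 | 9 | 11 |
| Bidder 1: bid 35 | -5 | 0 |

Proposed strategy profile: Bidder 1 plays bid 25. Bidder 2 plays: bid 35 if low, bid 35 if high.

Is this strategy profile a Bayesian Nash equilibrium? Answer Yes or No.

A profile is a BNE iff every type of every player is best-responding given beliefs about the other side.
Bidder 1 plays bid 25: E[bid 25] = 0.8·(1) + 0.2·(1) = 1; E[bid 35] = -2. Best-responding. ✓
Bidder 2 (valuation low), facing bid 25: bid 25 gives 2, bid 35 gives 5. Proposed bid 35 is best. ✓
Bidder 2 (valuation high), facing bid 25: bid 25 gives 9, bid 35 gives 11. Proposed bid 35 is best. ✓

Yes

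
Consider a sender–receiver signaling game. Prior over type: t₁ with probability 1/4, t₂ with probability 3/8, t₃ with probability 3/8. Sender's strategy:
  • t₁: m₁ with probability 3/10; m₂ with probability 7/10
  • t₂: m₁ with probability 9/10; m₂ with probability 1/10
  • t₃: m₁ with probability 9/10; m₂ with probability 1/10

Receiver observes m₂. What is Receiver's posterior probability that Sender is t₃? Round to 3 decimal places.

0.150

P(m₂) = (1/4)·(7/10) + (3/8)·(1/10) + (3/8)·(1/10) = 1/4
P(t₃ | m₂) = ((3/8)·(1/10)) / (1/4) = (3/80) / (1/4) = 3/20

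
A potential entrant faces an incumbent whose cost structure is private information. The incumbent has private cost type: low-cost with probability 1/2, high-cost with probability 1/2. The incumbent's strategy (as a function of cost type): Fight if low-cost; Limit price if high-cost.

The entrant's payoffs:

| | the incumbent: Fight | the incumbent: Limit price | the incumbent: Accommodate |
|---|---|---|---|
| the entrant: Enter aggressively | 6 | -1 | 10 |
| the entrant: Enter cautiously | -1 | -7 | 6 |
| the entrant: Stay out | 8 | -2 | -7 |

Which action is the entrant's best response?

Stay out

E[Enter aggressively] = 1/2·(6) + 1/2·(-1) = 5/2
E[Enter cautiously] = 1/2·(-1) + 1/2·(-7) = -4
E[Stay out] = 1/2·(8) + 1/2·(-2) = 3
Best response: Stay out (3 is the largest).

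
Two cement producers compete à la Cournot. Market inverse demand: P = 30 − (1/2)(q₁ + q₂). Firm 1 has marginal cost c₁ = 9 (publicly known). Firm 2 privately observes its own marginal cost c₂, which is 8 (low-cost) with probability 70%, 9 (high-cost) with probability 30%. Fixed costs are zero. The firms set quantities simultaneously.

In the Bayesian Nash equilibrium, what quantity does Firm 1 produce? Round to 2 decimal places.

Type-c best response for Firm 2: q₂(c) = (30 − c) − q₁/2.
Firm 1 maximizes expected profit; its first-order condition is 30 − q₁ − (1/2)E[q₂] − 9 = 0.
Substituting E[q₂] and solving: E[c₂] = 8.3, so q₁ = (30 − 2·9 + 8.3)/(3/2) = 13.5333.

13.53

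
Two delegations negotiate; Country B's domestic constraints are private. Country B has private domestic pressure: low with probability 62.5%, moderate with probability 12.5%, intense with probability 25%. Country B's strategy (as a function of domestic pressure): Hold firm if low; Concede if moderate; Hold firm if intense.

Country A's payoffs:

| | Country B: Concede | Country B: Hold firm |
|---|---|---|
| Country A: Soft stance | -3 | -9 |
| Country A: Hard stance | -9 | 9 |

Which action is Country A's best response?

Hard stance

E[Soft stance] = 0.625·(-9) + 0.125·(-3) + 0.25·(-9) = -8.25
E[Hard stance] = 0.625·(9) + 0.125·(-9) + 0.25·(9) = 6.75
Best response: Hard stance (6.75 is the largest).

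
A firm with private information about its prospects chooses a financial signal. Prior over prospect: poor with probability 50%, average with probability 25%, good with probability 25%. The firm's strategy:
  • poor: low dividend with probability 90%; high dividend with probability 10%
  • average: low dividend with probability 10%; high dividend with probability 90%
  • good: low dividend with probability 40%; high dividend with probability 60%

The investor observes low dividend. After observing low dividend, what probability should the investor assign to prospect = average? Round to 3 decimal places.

0.043

Apply Bayes' rule using the sender's strategy as the likelihood.
P(low dividend) = 0.5·0.9 + 0.25·0.1 + 0.25·0.4 = 0.575
P(average | low dividend) = (0.25·0.1) / 0.575 = 0.025 / 0.575 = 0.0434783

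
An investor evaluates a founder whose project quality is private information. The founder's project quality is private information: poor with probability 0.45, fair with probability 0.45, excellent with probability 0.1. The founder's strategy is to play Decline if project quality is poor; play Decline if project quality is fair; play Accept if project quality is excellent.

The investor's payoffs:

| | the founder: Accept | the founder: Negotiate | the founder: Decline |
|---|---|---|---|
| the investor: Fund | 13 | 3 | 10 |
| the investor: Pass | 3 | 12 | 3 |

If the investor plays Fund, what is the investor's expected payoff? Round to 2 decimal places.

E[Fund] = 0.45·10 + 0.45·10 + 0.1·13 = 4.5 + 4.5 + 1.3 = 10.3

10.30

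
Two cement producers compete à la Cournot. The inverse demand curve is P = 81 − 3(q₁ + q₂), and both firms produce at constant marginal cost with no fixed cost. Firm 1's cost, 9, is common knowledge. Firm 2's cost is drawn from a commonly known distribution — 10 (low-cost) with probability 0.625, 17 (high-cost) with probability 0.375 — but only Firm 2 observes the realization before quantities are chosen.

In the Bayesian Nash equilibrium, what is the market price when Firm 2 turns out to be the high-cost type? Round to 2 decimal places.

Type-c best response for Firm 2: q₂(c) = (81 − c)/6 − q₁/2.
Firm 1 maximizes expected profit; its first-order condition is 81 − 6q₁ − 3E[q₂] − 9 = 0.
Substituting E[q₂] and solving: E[c₂] = 12.625, so q₁ = (81 − 2·9 + 12.625)/9 = 8.40278.
q₂(high-cost) = 6.46528, so P = 81 − 3·(8.40278 + 6.46528) = 36.3958.

36.40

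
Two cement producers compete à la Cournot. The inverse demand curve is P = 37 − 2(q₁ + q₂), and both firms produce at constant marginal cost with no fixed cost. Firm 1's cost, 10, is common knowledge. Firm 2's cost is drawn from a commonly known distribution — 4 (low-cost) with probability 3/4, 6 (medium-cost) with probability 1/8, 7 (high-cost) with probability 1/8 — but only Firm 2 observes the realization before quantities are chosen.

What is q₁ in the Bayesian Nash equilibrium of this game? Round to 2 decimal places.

3.60

Type-c best response for Firm 2: q₂(c) = (37 − c)/4 − q₁/2.
Firm 1 maximizes expected profit; its first-order condition is 37 − 4q₁ − 2E[q₂] − 10 = 0.
Substituting E[q₂] and solving: E[c₂] = 4.625, so q₁ = (37 − 2·10 + 4.625)/6 = 3.60417.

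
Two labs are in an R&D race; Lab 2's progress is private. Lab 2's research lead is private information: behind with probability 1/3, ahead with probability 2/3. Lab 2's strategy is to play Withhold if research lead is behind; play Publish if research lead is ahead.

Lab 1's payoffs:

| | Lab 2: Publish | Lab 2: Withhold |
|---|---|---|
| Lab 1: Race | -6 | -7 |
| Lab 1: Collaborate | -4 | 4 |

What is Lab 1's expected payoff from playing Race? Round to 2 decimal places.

E[Race] = 1/3·(-7) + 2/3·(-6) = (-7/3) + (-4) = -19/3

-6.33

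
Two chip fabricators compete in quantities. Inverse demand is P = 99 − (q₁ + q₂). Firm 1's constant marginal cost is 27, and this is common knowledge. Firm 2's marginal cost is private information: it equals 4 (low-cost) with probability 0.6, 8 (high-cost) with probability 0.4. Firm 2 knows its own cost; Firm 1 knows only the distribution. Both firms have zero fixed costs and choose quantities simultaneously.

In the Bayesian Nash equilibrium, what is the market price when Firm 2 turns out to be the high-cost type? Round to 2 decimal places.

45.07

Firm 2 with cost c maximizes (99 − (q₁+q₂) − c)·q₂, giving q₂(c) = (99 − c − q₁)/2.
E[c₂] = 0.6·4 + 0.4·8 = 5.6
Firm 1's FOC against E[q₂] yields q₁ = (99 − 2·27 + E[c₂])/3 = (99 − 54 + 5.6)/3 = 16.8667.
q₂(high-cost) = 37.0667, so P = 99 − (16.8667 + 37.0667) = 45.0667.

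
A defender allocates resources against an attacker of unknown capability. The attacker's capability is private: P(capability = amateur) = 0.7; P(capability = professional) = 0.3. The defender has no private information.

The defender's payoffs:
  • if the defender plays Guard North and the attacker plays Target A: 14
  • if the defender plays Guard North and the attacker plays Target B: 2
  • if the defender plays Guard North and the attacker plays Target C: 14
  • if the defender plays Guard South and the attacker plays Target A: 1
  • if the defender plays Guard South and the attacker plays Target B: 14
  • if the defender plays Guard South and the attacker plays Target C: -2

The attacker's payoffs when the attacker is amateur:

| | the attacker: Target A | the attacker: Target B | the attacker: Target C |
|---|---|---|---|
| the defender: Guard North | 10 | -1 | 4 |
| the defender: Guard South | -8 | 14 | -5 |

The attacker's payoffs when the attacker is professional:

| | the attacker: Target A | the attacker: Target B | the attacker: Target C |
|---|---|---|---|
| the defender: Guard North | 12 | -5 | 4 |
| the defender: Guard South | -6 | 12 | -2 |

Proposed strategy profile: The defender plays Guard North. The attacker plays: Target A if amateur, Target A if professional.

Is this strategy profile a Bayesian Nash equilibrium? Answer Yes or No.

The defender plays Guard North: E[Guard North] = 0.7·(14) + 0.3·(14) = 14; E[Guard South] = 1. Best-responding. ✓
The attacker (capability amateur), facing Guard North: Target A gives 10, Target B gives -1, Target C gives 4. Proposed Target A is best. ✓
The attacker (capability professional), facing Guard North: Target A gives 12, Target B gives -5, Target C gives 4. Proposed Target A is best. ✓

Yes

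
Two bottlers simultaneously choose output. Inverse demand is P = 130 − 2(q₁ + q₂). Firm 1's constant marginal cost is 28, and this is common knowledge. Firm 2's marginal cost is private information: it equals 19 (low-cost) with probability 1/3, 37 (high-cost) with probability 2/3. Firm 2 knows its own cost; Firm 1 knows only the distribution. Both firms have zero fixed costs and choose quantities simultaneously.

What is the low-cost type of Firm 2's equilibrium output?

Firm 2 with cost c maximizes (130 − 2(q₁+q₂) − c)·q₂, giving q₂(c) = (130 − c − 2q₁)/4.
E[c₂] = 1/3·19 + 2/3·37 = 31
Firm 1's FOC against E[q₂] yields q₁ = (130 − 2·28 + E[c₂])/6 = (130 − 56 + 31)/6 = 17.5.
q₂(low-cost) = (130 − 19 − 2·17.5)/4 = 19.

19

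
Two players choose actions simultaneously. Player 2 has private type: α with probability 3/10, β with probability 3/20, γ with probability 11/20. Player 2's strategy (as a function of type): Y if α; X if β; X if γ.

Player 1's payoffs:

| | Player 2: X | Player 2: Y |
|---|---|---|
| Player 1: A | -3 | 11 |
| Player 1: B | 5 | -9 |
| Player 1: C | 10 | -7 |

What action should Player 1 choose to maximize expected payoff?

E[A] = 3/10·(11) + 3/20·(-3) + 11/20·(-3) = 6/5
E[B] = 3/10·(-9) + 3/20·(5) + 11/20·(5) = 4/5
E[C] = 3/10·(-7) + 3/20·(10) + 11/20·(10) = 49/10
Best response: C (49/10 is the largest).

C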